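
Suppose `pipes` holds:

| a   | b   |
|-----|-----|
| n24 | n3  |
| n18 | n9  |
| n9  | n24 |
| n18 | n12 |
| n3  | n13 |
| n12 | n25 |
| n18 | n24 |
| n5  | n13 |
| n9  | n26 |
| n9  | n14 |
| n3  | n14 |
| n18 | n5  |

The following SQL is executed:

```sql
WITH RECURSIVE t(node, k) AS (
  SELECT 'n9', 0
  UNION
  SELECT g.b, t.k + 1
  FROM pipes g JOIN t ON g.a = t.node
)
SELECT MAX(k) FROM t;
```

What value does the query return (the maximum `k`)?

3

Base: (n9, k=0).
Iteration 1: edges from {n9} -> (n14, k=1), (n24, k=1), (n26, k=1).
Iteration 2: edges from {n14,n24,n26} -> (n3, k=2).
Iteration 3: edges from {n3} -> (n13, k=3), (n14, k=3).
Iteration 4: no outgoing edges from {n13,n14}; recursion stops.
k values: 0, 1, 1, 1, 2, 3, 3; the maximum is 3.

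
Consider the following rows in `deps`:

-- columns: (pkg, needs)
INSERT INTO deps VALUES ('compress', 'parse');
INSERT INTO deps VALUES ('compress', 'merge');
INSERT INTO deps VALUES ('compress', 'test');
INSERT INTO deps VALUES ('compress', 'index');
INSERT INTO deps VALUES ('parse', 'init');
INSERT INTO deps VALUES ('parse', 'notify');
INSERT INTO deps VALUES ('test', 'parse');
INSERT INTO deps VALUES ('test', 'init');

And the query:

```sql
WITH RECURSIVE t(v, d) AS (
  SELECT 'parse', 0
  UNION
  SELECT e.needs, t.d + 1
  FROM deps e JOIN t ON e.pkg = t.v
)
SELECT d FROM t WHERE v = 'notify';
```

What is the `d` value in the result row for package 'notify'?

1

Base: (parse, d=0).
Iteration 1: edges from {parse} -> (init, d=1), (notify, d=1).
Iteration 2: no outgoing edges from {init,notify}; recursion stops.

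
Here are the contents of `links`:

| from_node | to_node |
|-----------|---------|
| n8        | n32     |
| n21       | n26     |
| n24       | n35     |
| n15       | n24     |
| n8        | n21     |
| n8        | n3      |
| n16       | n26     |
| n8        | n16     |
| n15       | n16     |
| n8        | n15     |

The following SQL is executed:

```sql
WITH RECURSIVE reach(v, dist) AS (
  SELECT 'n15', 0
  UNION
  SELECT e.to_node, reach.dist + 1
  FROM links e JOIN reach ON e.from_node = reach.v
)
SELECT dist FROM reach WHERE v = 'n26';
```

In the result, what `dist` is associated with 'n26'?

2

Base: (n15, dist=0).
Iteration 1: edges from {n15} -> (n16, dist=1), (n24, dist=1).
Iteration 2: edges from {n16,n24} -> (n26, dist=2), (n35, dist=2).
Iteration 3: no outgoing edges from {n26,n35}; recursion stops.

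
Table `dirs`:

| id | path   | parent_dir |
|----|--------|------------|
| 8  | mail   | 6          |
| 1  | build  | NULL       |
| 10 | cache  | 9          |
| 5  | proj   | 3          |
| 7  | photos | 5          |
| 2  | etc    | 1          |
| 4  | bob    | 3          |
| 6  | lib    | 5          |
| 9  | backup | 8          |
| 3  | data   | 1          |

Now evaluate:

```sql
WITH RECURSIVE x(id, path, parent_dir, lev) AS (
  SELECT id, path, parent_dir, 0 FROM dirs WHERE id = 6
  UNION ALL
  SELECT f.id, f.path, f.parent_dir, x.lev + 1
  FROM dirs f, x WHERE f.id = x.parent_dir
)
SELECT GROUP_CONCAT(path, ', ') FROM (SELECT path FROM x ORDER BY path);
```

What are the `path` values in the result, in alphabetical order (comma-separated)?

build, data, lib, proj

Base: id=6 (lib), parent_dir=5, lev 0.
Iteration 1: join on id=5 -> proj (id 5, parent_dir=3, lev 1).
Iteration 2: join on id=3 -> data (id 3, parent_dir=1, lev 2).
Iteration 3: join on id=1 -> build (id 1, parent_dir=NULL, lev 3).
Iteration 4: parent_dir is NULL; no match; recursion stops.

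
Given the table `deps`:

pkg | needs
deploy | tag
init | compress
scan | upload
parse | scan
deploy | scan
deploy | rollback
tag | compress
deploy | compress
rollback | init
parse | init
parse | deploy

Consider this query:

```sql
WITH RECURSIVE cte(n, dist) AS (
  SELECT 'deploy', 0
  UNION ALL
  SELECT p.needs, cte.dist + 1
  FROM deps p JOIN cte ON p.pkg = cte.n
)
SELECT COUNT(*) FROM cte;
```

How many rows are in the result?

9

Base: (deploy, dist=0).
Iteration 1: edges from {deploy} -> (compress, dist=1), (rollback, dist=1), (scan, dist=1), (tag, dist=1).
Iteration 2: edges from {compress,rollback,scan,tag} -> (compress, dist=2), (init, dist=2), (upload, dist=2).
Iteration 3: edges from {compress,init,upload} -> (compress, dist=3).
Iteration 4: no outgoing edges from {compress}; recursion stops.
Total rows emitted: 9.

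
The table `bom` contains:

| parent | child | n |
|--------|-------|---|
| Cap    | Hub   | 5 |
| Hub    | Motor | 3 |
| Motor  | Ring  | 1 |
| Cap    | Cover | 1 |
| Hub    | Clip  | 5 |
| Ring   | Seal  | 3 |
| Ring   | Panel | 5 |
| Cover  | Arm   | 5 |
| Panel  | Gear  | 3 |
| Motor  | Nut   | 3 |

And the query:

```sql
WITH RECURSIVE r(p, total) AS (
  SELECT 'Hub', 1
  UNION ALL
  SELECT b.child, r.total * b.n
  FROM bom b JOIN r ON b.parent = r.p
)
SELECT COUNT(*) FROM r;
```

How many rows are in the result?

8

Base: (Hub, total=1).
Iteration 1: components of {Hub} -> Clip = 1*5 = 5, Motor = 1*3 = 3.
Iteration 2: components of {Clip,Motor} -> Nut = 3*3 = 9, Ring = 3*1 = 3.
Iteration 3: components of {Nut,Ring} -> Panel = 3*5 = 15, Seal = 3*3 = 9.
Iteration 4: components of {Panel,Seal} -> Gear = 15*3 = 45.
Iteration 5: no further components; recursion stops.
Total rows emitted: 8.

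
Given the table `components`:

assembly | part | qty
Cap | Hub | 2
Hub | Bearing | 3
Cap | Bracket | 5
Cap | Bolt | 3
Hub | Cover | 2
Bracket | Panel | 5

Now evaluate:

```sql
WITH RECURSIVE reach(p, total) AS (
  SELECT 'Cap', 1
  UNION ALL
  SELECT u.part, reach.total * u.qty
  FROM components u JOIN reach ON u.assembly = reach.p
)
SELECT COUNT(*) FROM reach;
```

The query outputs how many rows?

Base: (Cap, total=1).
Iteration 1: components of {Cap} -> Bolt = 1*3 = 3, Bracket = 1*5 = 5, Hub = 1*2 = 2.
Iteration 2: components of {Bolt,Bracket,Hub} -> Bearing = 2*3 = 6, Cover = 2*2 = 4, Panel = 5*5 = 25.
Iteration 3: no further components; recursion stops.
Total rows emitted: 7.

7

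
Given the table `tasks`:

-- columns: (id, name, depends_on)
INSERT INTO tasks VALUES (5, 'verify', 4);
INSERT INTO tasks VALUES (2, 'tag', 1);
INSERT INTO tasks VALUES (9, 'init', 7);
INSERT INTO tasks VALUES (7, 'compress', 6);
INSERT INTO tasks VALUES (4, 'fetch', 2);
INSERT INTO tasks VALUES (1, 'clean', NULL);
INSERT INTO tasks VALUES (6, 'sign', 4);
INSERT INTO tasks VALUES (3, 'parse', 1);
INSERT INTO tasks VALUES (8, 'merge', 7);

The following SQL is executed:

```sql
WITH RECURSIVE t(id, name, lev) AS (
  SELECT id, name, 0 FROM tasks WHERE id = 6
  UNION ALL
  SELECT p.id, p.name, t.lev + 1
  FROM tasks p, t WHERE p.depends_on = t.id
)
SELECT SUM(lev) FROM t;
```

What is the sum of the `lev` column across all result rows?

5

Base: id=6 (sign) at lev 0.
Iteration 1: rows with depends_on in {6} -> compress (id 7, lev 1).
Iteration 2: rows with depends_on in {7} -> merge (id 8, lev 2), init (id 9, lev 2).
Iteration 3: no rows with depends_on in {8,9}; recursion stops.
SUM(lev) = 0 + 1 + 2 + 2 = 5.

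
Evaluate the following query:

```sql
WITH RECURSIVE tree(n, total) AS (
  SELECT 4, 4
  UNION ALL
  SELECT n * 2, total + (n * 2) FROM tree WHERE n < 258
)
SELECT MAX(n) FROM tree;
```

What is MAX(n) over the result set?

Base: n=4, total=4.
Iteration 1: 4 < 258 holds -> n = 4 * 2 = 8, total = 4 + 8 = 12.
Iteration 2: 8 < 258 holds -> n = 8 * 2 = 16, total = 12 + 16 = 28.
Iteration 3: 16 < 258 holds -> n = 16 * 2 = 32, total = 28 + 32 = 60.
Iteration 4: 32 < 258 holds -> n = 32 * 2 = 64, total = 60 + 64 = 124.
Iteration 5: 64 < 258 holds -> n = 64 * 2 = 128, total = 124 + 128 = 252.
Iteration 6: 128 < 258 holds -> n = 128 * 2 = 256, total = 252 + 256 = 508.
Iteration 7: 256 < 258 holds -> n = 256 * 2 = 512, total = 508 + 512 = 1020.
Iteration 8: 512 < 258 fails; recursion stops.
n values: 4, 8, 16, 32, 64, 128, 256, 512; the maximum is 512.

512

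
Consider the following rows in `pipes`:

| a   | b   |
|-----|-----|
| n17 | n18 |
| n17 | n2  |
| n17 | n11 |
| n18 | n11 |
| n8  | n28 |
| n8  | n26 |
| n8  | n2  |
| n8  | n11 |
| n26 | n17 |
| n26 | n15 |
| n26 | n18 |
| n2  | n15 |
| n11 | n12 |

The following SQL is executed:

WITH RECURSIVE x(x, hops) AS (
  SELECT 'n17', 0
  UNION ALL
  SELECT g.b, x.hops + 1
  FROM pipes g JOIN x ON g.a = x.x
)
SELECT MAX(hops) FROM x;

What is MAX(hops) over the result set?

3

Base: (n17, hops=0).
Iteration 1: edges from {n17} -> (n11, hops=1), (n18, hops=1), (n2, hops=1).
Iteration 2: edges from {n11,n18,n2} -> (n11, hops=2), (n12, hops=2), (n15, hops=2).
Iteration 3: edges from {n11,n12,n15} -> (n12, hops=3).
Iteration 4: no outgoing edges from {n12}; recursion stops.
hops values: 0, 1, 1, 1, 2, 2, 2, 3; the maximum is 3.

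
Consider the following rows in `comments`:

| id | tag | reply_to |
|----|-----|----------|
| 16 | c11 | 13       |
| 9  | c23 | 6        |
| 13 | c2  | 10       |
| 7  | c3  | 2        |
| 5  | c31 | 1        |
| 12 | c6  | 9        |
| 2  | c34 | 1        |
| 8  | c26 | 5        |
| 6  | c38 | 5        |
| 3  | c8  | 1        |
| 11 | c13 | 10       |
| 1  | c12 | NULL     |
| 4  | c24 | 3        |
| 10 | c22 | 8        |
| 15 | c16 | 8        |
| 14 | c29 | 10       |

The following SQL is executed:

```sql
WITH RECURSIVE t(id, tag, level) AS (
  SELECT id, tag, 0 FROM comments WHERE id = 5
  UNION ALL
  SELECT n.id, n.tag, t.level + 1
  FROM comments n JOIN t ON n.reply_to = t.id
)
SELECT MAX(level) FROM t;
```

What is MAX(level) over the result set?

4

Base: id=5 (c31) at level 0.
Iteration 1: rows with reply_to in {5} -> c38 (id 6, level 1), c26 (id 8, level 1).
Iteration 2: rows with reply_to in {6,8} -> c23 (id 9, level 2), c22 (id 10, level 2), c16 (id 15, level 2).
Iteration 3: rows with reply_to in {9,10,15} -> c13 (id 11, level 3), c6 (id 12, level 3), c2 (id 13, level 3), c29 (id 14, level 3).
Iteration 4: rows with reply_to in {11,12,13,14} -> c11 (id 16, level 4).
Iteration 5: no rows with reply_to in {16}; recursion stops.
level values: 0, 1, 1, 2, 2, 2, 3, 3, 3, 3, 4; the maximum is 4.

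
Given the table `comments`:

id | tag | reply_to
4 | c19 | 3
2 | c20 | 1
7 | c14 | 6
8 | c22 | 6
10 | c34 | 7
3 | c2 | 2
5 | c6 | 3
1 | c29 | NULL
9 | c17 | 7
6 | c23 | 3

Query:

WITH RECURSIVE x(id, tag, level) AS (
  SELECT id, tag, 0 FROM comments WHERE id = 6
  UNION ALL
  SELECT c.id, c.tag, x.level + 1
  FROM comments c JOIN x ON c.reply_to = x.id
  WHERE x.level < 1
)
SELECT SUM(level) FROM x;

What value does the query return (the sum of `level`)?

Base: id=6 (c23) at level 0.
Iteration 1: rows with reply_to in {6} -> c14 (id 7, level 1), c22 (id 8, level 1).
Iteration 2: level < 1 fails for all current rows; recursion stops.
SUM(level) = 0 + 1 + 1 = 2.

2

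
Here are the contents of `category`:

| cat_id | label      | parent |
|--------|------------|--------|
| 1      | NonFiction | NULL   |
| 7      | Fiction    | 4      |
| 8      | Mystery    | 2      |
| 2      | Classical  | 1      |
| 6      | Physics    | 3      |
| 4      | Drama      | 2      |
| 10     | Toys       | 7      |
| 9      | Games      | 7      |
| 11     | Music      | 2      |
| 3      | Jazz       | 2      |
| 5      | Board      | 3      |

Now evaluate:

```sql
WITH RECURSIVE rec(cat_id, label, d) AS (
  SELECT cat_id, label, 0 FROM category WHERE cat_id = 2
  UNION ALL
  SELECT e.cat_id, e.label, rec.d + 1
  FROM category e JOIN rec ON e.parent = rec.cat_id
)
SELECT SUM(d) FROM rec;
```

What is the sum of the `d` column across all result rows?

Base: cat_id=2 (Classical) at d 0.
Iteration 1: rows with parent in {2} -> Jazz (id 3, d 1), Drama (id 4, d 1), Mystery (id 8, d 1), Music (id 11, d 1).
Iteration 2: rows with parent in {3,4,8,11} -> Board (id 5, d 2), Physics (id 6, d 2), Fiction (id 7, d 2).
Iteration 3: rows with parent in {5,6,7} -> Games (id 9, d 3), Toys (id 10, d 3).
Iteration 4: no rows with parent in {9,10}; recursion stops.
SUM(d) = 0 + 1 + 1 + 1 + 1 + 2 + 2 + 2 + 3 + 3 = 16.

16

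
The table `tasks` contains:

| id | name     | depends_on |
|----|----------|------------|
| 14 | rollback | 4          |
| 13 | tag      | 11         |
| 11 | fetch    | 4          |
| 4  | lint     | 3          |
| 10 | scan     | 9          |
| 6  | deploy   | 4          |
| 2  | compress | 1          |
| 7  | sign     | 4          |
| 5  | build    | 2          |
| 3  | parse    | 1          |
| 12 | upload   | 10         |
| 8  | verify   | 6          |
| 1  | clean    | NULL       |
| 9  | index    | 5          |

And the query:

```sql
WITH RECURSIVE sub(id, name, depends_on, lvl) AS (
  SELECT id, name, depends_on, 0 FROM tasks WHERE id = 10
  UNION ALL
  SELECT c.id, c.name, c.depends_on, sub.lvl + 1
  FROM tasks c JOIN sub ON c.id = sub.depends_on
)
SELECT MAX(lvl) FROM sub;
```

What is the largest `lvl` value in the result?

Base: id=10 (scan), depends_on=9, lvl 0.
Iteration 1: join on id=9 -> index (id 9, depends_on=5, lvl 1).
Iteration 2: join on id=5 -> build (id 5, depends_on=2, lvl 2).
Iteration 3: join on id=2 -> compress (id 2, depends_on=1, lvl 3).
Iteration 4: join on id=1 -> clean (id 1, depends_on=NULL, lvl 4).
Iteration 5: depends_on is NULL; no match; recursion stops.
lvl values: 0, 1, 2, 3, 4; the maximum is 4.

4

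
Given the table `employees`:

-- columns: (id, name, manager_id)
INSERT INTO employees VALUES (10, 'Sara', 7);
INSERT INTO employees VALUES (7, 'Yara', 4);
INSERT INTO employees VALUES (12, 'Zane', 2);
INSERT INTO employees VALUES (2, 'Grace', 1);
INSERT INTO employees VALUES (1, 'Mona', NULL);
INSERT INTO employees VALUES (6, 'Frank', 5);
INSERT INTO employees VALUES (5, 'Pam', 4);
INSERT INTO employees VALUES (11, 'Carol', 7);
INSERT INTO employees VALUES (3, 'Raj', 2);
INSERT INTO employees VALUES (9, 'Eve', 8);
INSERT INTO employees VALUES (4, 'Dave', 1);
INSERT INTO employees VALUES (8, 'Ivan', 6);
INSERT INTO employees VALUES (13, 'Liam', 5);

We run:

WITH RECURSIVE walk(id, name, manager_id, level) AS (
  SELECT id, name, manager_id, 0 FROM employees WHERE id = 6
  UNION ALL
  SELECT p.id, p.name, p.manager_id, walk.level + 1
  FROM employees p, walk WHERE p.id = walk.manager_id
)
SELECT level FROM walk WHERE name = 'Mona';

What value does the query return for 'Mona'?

3

Base: id=6 (Frank), manager_id=5, level 0.
Iteration 1: join on id=5 -> Pam (id 5, manager_id=4, level 1).
Iteration 2: join on id=4 -> Dave (id 4, manager_id=1, level 2).
Iteration 3: join on id=1 -> Mona (id 1, manager_id=NULL, level 3).
Iteration 4: manager_id is NULL; no match; recursion stops.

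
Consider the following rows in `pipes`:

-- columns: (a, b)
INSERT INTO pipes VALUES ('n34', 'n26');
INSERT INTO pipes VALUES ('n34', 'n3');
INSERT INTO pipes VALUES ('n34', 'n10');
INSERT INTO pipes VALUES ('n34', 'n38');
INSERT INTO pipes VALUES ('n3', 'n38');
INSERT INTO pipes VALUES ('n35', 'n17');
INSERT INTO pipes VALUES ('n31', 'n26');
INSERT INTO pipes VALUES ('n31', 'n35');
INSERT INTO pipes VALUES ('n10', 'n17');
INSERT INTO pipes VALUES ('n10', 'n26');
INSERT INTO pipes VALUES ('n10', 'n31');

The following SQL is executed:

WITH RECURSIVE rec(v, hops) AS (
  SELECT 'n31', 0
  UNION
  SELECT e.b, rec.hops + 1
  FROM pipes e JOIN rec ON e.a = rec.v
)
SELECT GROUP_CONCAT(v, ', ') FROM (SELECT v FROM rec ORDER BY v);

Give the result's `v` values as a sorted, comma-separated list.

Base: (n31, hops=0).
Iteration 1: edges from {n31} -> (n26, hops=1), (n35, hops=1).
Iteration 2: edges from {n26,n35} -> (n17, hops=2).
Iteration 3: no outgoing edges from {n17}; recursion stops.

n17, n26, n31, n35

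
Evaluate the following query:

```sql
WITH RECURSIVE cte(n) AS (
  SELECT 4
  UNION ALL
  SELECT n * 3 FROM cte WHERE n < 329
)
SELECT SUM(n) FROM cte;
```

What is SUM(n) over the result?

Base: n=4.
Iteration 1: 4 < 329 holds -> n = 4 * 3 = 12.
Iteration 2: 12 < 329 holds -> n = 12 * 3 = 36.
Iteration 3: 36 < 329 holds -> n = 36 * 3 = 108.
Iteration 4: 108 < 329 holds -> n = 108 * 3 = 324.
Iteration 5: 324 < 329 holds -> n = 324 * 3 = 972.
Iteration 6: 972 < 329 fails; recursion stops.
SUM(n) = 4 + 12 + 36 + 108 + 324 + 972 = 1456.

1456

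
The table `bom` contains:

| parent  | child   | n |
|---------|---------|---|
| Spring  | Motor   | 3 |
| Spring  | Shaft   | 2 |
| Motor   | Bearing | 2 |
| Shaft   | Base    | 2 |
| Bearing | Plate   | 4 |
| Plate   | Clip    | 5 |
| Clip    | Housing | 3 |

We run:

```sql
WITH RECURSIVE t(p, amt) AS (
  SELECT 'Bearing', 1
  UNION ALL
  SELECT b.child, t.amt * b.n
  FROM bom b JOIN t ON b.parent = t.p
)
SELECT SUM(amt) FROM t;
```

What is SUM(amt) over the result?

85

Base: (Bearing, amt=1).
Iteration 1: components of {Bearing} -> Plate = 1*4 = 4.
Iteration 2: components of {Plate} -> Clip = 4*5 = 20.
Iteration 3: components of {Clip} -> Housing = 20*3 = 60.
Iteration 4: no further components; recursion stops.
SUM(amt) = 1 + 4 + 20 + 60 = 85.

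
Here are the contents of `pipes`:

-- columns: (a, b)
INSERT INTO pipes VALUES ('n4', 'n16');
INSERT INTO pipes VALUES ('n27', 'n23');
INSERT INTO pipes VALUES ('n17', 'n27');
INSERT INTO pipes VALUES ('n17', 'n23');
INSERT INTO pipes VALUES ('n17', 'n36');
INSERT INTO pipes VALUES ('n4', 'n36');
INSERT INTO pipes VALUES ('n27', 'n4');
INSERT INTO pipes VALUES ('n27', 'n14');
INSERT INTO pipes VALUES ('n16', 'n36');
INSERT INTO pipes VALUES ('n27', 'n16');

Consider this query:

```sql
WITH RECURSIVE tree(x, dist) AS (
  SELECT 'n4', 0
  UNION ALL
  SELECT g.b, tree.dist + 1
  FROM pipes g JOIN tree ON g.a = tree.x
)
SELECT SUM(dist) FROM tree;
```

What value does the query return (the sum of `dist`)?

4

Base: (n4, dist=0).
Iteration 1: edges from {n4} -> (n16, dist=1), (n36, dist=1).
Iteration 2: edges from {n16,n36} -> (n36, dist=2).
Iteration 3: no outgoing edges from {n36}; recursion stops.
SUM(dist) = 0 + 1 + 1 + 2 = 4.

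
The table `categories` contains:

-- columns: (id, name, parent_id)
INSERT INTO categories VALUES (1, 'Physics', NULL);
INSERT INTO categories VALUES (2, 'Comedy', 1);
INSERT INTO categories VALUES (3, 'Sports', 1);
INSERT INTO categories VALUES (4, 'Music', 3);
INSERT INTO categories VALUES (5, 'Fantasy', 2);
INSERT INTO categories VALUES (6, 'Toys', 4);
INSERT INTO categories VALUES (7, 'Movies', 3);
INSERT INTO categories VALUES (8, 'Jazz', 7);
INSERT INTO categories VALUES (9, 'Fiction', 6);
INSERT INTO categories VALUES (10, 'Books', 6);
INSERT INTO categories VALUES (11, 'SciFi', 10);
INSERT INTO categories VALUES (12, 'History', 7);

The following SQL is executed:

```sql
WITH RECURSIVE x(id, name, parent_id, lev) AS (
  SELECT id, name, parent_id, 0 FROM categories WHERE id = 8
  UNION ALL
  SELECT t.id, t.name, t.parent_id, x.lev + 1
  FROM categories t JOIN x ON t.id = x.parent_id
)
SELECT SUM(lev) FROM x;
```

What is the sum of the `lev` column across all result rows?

Base: id=8 (Jazz), parent_id=7, lev 0.
Iteration 1: join on id=7 -> Movies (id 7, parent_id=3, lev 1).
Iteration 2: join on id=3 -> Sports (id 3, parent_id=1, lev 2).
Iteration 3: join on id=1 -> Physics (id 1, parent_id=NULL, lev 3).
Iteration 4: parent_id is NULL; no match; recursion stops.
SUM(lev) = 0 + 1 + 2 + 3 = 6.

6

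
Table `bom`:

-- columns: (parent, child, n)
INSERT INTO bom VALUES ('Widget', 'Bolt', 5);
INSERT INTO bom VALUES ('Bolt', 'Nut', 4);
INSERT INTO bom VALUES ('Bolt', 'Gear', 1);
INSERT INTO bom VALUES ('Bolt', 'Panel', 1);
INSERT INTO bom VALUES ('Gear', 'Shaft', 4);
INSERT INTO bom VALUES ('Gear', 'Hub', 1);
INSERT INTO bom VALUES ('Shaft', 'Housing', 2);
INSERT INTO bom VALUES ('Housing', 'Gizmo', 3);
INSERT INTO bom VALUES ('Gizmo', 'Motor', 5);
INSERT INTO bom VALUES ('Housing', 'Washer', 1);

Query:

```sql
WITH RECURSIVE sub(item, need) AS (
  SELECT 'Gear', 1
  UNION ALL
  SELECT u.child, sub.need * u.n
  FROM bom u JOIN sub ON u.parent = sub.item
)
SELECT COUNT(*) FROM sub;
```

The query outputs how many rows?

Base: (Gear, need=1).
Iteration 1: components of {Gear} -> Hub = 1*1 = 1, Shaft = 1*4 = 4.
Iteration 2: components of {Hub,Shaft} -> Housing = 4*2 = 8.
Iteration 3: components of {Housing} -> Gizmo = 8*3 = 24, Washer = 8*1 = 8.
Iteration 4: components of {Gizmo,Washer} -> Motor = 24*5 = 120.
Iteration 5: no further components; recursion stops.
Total rows emitted: 7.

7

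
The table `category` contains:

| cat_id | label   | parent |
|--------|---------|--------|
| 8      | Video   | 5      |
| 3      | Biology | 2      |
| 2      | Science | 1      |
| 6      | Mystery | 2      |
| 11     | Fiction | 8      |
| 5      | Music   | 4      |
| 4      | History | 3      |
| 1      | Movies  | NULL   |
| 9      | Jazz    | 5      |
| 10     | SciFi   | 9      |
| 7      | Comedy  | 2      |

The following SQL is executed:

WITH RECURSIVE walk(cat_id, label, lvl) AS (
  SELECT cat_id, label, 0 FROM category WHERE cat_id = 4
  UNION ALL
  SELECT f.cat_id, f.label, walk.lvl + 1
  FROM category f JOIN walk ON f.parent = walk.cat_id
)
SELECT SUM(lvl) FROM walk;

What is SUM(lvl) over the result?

Base: cat_id=4 (History) at lvl 0.
Iteration 1: rows with parent in {4} -> Music (id 5, lvl 1).
Iteration 2: rows with parent in {5} -> Video (id 8, lvl 2), Jazz (id 9, lvl 2).
Iteration 3: rows with parent in {8,9} -> SciFi (id 10, lvl 3), Fiction (id 11, lvl 3).
Iteration 4: no rows with parent in {10,11}; recursion stops.
SUM(lvl) = 0 + 1 + 2 + 2 + 3 + 3 = 11.

11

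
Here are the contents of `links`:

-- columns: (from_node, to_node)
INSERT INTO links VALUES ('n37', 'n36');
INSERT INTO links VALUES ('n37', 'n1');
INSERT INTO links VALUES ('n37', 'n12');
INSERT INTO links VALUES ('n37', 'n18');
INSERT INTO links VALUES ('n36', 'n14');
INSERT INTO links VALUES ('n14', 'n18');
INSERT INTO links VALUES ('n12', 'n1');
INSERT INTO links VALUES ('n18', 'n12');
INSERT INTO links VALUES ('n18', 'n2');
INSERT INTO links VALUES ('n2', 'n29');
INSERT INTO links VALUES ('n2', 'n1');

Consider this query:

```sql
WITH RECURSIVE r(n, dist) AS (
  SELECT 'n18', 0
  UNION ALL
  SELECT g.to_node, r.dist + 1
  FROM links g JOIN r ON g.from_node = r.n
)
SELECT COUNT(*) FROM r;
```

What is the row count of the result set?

6

Base: (n18, dist=0).
Iteration 1: edges from {n18} -> (n12, dist=1), (n2, dist=1).
Iteration 2: edges from {n12,n2} -> (n1, dist=2) x2, (n29, dist=2). [UNION ALL keeps all 3 new rows, including repeats]
Iteration 3: no outgoing edges from {n1,n29}; recursion stops.
Total rows emitted: 6.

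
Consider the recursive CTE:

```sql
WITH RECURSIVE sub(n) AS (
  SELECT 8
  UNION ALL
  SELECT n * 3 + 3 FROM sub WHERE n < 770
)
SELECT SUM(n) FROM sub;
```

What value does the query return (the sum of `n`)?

Base: n=8.
Iteration 1: 8 < 770 holds -> n = 8 * 3 + 3 = 27.
Iteration 2: 27 < 770 holds -> n = 27 * 3 + 3 = 84.
Iteration 3: 84 < 770 holds -> n = 84 * 3 + 3 = 255.
Iteration 4: 255 < 770 holds -> n = 255 * 3 + 3 = 768.
Iteration 5: 768 < 770 holds -> n = 768 * 3 + 3 = 2307.
Iteration 6: 2307 < 770 fails; recursion stops.
SUM(n) = 8 + 27 + 84 + 255 + 768 + 2307 = 3449.

3449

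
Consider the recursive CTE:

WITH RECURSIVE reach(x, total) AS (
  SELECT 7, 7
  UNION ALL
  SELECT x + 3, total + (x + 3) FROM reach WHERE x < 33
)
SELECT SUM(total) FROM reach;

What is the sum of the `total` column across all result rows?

880

Base: x=7, total=7.
Iteration 1: 7 < 33 holds -> x = 7 + 3 = 10, total = 7 + 10 = 17.
Iteration 2: 10 < 33 holds -> x = 10 + 3 = 13, total = 17 + 13 = 30.
Iteration 3: 13 < 33 holds -> x = 13 + 3 = 16, total = 30 + 16 = 46.
Iteration 4: 16 < 33 holds -> x = 16 + 3 = 19, total = 46 + 19 = 65.
Iteration 5: 19 < 33 holds -> x = 19 + 3 = 22, total = 65 + 22 = 87.
Iteration 6: 22 < 33 holds -> x = 22 + 3 = 25, total = 87 + 25 = 112.
Iteration 7: 25 < 33 holds -> x = 25 + 3 = 28, total = 112 + 28 = 140.
Iteration 8: 28 < 33 holds -> x = 28 + 3 = 31, total = 140 + 31 = 171.
Iteration 9: 31 < 33 holds -> x = 31 + 3 = 34, total = 171 + 34 = 205.
Iteration 10: 34 < 33 fails; recursion stops.
SUM(total) = 7 + 17 + 30 + 46 + 65 + 87 + 112 + 140 + 171 + 205 = 880.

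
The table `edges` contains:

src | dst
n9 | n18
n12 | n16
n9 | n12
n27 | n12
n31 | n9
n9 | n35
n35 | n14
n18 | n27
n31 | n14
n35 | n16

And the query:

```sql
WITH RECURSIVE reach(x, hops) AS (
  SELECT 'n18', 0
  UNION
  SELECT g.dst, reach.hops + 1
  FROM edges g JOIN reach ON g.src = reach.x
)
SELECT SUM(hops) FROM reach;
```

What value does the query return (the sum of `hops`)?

Base: (n18, hops=0).
Iteration 1: edges from {n18} -> (n27, hops=1).
Iteration 2: edges from {n27} -> (n12, hops=2).
Iteration 3: edges from {n12} -> (n16, hops=3).
Iteration 4: no outgoing edges from {n16}; recursion stops.
SUM(hops) = 0 + 1 + 2 + 3 = 6.

6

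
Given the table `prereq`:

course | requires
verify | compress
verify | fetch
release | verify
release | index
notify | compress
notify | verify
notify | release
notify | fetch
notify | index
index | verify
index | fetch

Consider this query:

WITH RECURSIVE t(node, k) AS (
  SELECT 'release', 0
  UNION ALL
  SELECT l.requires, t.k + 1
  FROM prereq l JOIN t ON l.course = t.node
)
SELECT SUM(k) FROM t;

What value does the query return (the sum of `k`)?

16

Base: (release, k=0).
Iteration 1: edges from {release} -> (index, k=1), (verify, k=1).
Iteration 2: edges from {index,verify} -> (compress, k=2), (fetch, k=2) x2, (verify, k=2). [UNION ALL keeps all 4 new rows, including repeats]
Iteration 3: edges from {compress,fetch,verify} -> (compress, k=3), (fetch, k=3).
Iteration 4: no outgoing edges from {compress,fetch}; recursion stops.
SUM(k) = 0 + 1 + 1 + 2 + 2 + 2 + 2 + 3 + 3 = 16.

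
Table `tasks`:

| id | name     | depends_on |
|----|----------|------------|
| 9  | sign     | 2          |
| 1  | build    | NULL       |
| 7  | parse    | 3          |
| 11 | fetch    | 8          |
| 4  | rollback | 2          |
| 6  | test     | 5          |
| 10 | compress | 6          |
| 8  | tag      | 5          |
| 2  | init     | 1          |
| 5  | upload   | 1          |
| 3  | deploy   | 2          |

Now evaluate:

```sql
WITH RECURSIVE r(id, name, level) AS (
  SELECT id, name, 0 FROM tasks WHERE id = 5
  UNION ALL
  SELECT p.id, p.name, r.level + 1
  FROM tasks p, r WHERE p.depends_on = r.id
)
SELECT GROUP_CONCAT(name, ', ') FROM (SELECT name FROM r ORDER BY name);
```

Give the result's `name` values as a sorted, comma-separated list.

compress, fetch, tag, test, upload

Base: id=5 (upload) at level 0.
Iteration 1: rows with depends_on in {5} -> test (id 6, level 1), tag (id 8, level 1).
Iteration 2: rows with depends_on in {6,8} -> compress (id 10, level 2), fetch (id 11, level 2).
Iteration 3: no rows with depends_on in {10,11}; recursion stops.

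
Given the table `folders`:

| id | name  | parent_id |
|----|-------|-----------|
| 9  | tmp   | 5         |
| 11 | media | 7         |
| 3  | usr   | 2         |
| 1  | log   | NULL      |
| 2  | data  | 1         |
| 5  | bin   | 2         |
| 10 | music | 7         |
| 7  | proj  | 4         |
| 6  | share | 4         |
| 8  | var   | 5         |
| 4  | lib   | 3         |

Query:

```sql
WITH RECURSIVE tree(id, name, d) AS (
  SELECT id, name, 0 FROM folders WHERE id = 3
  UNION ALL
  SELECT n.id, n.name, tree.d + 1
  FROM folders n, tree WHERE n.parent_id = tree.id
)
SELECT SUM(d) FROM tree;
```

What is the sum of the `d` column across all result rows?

Base: id=3 (usr) at d 0.
Iteration 1: rows with parent_id in {3} -> lib (id 4, d 1).
Iteration 2: rows with parent_id in {4} -> share (id 6, d 2), proj (id 7, d 2).
Iteration 3: rows with parent_id in {6,7} -> music (id 10, d 3), media (id 11, d 3).
Iteration 4: no rows with parent_id in {10,11}; recursion stops.
SUM(d) = 0 + 1 + 2 + 2 + 3 + 3 = 11.

11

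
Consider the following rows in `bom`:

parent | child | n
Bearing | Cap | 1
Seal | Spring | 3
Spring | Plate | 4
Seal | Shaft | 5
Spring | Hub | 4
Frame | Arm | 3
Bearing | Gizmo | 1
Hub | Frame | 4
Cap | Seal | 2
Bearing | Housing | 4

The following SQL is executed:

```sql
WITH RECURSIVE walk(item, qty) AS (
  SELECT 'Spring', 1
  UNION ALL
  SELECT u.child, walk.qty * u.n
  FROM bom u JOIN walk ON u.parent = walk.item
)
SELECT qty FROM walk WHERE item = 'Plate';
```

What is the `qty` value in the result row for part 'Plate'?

Base: (Spring, qty=1).
Iteration 1: components of {Spring} -> Hub = 1*4 = 4, Plate = 1*4 = 4.
Iteration 2: components of {Hub,Plate} -> Frame = 4*4 = 16.
Iteration 3: components of {Frame} -> Arm = 16*3 = 48.
Iteration 4: no further components; recursion stops.

4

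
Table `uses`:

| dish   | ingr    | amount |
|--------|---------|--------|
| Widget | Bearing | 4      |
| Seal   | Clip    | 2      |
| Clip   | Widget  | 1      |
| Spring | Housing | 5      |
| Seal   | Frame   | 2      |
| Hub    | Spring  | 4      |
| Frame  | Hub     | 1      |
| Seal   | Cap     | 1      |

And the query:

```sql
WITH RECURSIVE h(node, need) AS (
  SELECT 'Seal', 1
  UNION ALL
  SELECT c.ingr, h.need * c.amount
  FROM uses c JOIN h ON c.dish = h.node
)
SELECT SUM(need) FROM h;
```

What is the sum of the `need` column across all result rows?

66

Base: (Seal, need=1).
Iteration 1: components of {Seal} -> Cap = 1*1 = 1, Clip = 1*2 = 2, Frame = 1*2 = 2.
Iteration 2: components of {Cap,Clip,Frame} -> Hub = 2*1 = 2, Widget = 2*1 = 2.
Iteration 3: components of {Hub,Widget} -> Bearing = 2*4 = 8, Spring = 2*4 = 8.
Iteration 4: components of {Bearing,Spring} -> Housing = 8*5 = 40.
Iteration 5: no further components; recursion stops.
SUM(need) = 1 + 2 + 1 + 2 + 2 + 2 + 8 + 8 + 40 = 66.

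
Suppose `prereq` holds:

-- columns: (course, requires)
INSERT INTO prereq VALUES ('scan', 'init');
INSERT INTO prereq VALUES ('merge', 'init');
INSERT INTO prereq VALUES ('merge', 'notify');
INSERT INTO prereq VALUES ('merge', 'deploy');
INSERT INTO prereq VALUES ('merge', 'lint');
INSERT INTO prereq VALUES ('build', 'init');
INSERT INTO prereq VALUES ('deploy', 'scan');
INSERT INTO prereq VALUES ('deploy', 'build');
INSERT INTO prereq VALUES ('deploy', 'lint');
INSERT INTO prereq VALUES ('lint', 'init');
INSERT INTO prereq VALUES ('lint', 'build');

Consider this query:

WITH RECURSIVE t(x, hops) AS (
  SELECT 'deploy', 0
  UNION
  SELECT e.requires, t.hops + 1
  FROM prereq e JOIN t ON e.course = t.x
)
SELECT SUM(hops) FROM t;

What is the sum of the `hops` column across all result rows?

10

Base: (deploy, hops=0).
Iteration 1: edges from {deploy} -> (build, hops=1), (lint, hops=1), (scan, hops=1).
Iteration 2: edges from {build,lint,scan} -> (build, hops=2), (init, hops=2). [UNION drops 2 duplicate row(s)]
Iteration 3: edges from {build,init} -> (init, hops=3).
Iteration 4: no outgoing edges from {init}; recursion stops.
SUM(hops) = 0 + 1 + 1 + 1 + 2 + 2 + 3 = 10.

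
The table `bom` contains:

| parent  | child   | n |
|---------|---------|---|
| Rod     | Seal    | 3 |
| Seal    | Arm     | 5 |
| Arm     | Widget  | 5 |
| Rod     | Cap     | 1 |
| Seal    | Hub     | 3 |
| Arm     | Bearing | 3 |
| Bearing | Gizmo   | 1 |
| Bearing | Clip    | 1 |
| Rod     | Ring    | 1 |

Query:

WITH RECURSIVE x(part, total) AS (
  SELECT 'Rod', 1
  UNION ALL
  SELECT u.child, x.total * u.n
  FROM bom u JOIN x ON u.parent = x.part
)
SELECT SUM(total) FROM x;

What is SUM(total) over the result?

Base: (Rod, total=1).
Iteration 1: components of {Rod} -> Cap = 1*1 = 1, Ring = 1*1 = 1, Seal = 1*3 = 3.
Iteration 2: components of {Cap,Ring,Seal} -> Arm = 3*5 = 15, Hub = 3*3 = 9.
Iteration 3: components of {Arm,Hub} -> Bearing = 15*3 = 45, Widget = 15*5 = 75.
Iteration 4: components of {Bearing,Widget} -> Clip = 45*1 = 45, Gizmo = 45*1 = 45.
Iteration 5: no further components; recursion stops.
SUM(total) = 1 + 3 + 1 + 1 + 15 + 9 + 75 + 45 + 45 + 45 = 240.

240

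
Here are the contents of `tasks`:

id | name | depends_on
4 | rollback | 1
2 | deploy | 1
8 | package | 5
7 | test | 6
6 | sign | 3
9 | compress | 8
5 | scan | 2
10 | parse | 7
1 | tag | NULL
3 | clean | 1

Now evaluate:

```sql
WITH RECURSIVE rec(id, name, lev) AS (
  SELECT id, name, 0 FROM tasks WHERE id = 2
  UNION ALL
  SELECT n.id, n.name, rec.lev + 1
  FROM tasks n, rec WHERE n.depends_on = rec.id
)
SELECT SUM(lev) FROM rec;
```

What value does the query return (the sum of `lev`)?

Base: id=2 (deploy) at lev 0.
Iteration 1: rows with depends_on in {2} -> scan (id 5, lev 1).
Iteration 2: rows with depends_on in {5} -> package (id 8, lev 2).
Iteration 3: rows with depends_on in {8} -> compress (id 9, lev 3).
Iteration 4: no rows with depends_on in {9}; recursion stops.
SUM(lev) = 0 + 1 + 2 + 3 = 6.

6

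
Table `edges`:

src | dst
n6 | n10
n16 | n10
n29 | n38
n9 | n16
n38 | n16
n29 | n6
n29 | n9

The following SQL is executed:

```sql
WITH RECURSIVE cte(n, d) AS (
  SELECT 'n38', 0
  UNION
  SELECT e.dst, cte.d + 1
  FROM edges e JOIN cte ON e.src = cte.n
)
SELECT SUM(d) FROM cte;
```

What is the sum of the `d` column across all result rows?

3

Base: (n38, d=0).
Iteration 1: edges from {n38} -> (n16, d=1).
Iteration 2: edges from {n16} -> (n10, d=2).
Iteration 3: no outgoing edges from {n10}; recursion stops.
SUM(d) = 0 + 1 + 2 = 3.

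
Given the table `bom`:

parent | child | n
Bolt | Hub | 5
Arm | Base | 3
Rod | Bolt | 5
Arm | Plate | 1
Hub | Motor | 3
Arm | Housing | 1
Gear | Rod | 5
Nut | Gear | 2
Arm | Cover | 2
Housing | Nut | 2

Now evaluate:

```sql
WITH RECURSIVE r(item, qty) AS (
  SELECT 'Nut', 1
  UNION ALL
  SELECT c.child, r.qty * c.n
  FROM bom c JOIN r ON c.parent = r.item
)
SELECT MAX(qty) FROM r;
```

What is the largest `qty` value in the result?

Base: (Nut, qty=1).
Iteration 1: components of {Nut} -> Gear = 1*2 = 2.
Iteration 2: components of {Gear} -> Rod = 2*5 = 10.
Iteration 3: components of {Rod} -> Bolt = 10*5 = 50.
Iteration 4: components of {Bolt} -> Hub = 50*5 = 250.
Iteration 5: components of {Hub} -> Motor = 250*3 = 750.
Iteration 6: no further components; recursion stops.
qty values: 1, 2, 10, 50, 250, 750; the maximum is 750.

750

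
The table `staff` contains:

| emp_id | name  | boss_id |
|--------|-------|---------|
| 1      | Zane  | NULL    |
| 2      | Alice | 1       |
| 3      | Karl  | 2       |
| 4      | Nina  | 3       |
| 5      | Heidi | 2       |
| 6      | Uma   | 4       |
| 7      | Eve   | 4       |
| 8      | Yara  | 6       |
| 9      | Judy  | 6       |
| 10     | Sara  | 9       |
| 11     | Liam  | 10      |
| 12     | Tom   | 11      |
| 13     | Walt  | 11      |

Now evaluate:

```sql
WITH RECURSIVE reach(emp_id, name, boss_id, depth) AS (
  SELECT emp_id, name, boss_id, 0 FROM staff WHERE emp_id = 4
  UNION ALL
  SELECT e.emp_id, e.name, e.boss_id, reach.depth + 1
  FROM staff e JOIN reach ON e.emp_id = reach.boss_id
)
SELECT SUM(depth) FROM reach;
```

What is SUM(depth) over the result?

Base: emp_id=4 (Nina), boss_id=3, depth 0.
Iteration 1: join on emp_id=3 -> Karl (id 3, boss_id=2, depth 1).
Iteration 2: join on emp_id=2 -> Alice (id 2, boss_id=1, depth 2).
Iteration 3: join on emp_id=1 -> Zane (id 1, boss_id=NULL, depth 3).
Iteration 4: boss_id is NULL; no match; recursion stops.
SUM(depth) = 0 + 1 + 2 + 3 = 6.

6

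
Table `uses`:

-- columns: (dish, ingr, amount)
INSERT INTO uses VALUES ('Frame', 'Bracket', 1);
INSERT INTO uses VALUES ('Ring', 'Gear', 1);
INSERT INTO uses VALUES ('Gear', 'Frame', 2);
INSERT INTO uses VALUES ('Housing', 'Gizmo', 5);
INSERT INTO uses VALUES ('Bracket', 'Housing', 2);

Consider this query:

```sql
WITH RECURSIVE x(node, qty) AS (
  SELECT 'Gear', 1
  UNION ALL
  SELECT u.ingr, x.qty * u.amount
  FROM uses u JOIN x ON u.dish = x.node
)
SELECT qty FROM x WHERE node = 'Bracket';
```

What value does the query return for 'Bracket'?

2

Base: (Gear, qty=1).
Iteration 1: components of {Gear} -> Frame = 1*2 = 2.
Iteration 2: components of {Frame} -> Bracket = 2*1 = 2.
Iteration 3: components of {Bracket} -> Housing = 2*2 = 4.
Iteration 4: components of {Housing} -> Gizmo = 4*5 = 20.
Iteration 5: no further components; recursion stops.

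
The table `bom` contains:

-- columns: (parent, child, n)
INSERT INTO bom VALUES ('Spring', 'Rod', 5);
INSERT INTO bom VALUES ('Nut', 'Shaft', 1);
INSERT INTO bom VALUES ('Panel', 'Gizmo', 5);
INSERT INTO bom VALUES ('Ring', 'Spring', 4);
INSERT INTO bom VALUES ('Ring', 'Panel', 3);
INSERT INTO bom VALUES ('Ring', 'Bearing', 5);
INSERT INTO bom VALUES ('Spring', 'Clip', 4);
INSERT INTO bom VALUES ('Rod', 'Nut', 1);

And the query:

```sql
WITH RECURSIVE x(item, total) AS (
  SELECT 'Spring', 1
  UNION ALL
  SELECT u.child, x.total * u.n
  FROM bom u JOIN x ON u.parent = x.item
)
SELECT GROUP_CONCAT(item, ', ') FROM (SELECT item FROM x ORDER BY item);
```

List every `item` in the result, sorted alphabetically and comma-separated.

Base: (Spring, total=1).
Iteration 1: components of {Spring} -> Clip = 1*4 = 4, Rod = 1*5 = 5.
Iteration 2: components of {Clip,Rod} -> Nut = 5*1 = 5.
Iteration 3: components of {Nut} -> Shaft = 5*1 = 5.
Iteration 4: no further components; recursion stops.

Clip, Nut, Rod, Shaft, Spring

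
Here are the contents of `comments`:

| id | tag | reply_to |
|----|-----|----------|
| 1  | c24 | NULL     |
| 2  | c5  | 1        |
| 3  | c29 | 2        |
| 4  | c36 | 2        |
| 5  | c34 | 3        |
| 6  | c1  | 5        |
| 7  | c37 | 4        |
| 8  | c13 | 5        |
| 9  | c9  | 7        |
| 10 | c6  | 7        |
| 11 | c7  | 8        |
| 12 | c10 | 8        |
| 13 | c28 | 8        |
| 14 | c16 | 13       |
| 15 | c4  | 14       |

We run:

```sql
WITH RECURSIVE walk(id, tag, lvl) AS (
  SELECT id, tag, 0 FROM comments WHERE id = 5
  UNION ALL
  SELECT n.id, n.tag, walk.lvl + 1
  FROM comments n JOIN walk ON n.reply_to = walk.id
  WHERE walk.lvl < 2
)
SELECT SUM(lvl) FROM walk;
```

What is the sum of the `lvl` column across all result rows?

Base: id=5 (c34) at lvl 0.
Iteration 1: rows with reply_to in {5} -> c1 (id 6, lvl 1), c13 (id 8, lvl 1).
Iteration 2: rows with reply_to in {6,8} -> c7 (id 11, lvl 2), c10 (id 12, lvl 2), c28 (id 13, lvl 2).
Iteration 3: lvl < 2 fails for all current rows; recursion stops.
SUM(lvl) = 0 + 1 + 1 + 2 + 2 + 2 = 8.

8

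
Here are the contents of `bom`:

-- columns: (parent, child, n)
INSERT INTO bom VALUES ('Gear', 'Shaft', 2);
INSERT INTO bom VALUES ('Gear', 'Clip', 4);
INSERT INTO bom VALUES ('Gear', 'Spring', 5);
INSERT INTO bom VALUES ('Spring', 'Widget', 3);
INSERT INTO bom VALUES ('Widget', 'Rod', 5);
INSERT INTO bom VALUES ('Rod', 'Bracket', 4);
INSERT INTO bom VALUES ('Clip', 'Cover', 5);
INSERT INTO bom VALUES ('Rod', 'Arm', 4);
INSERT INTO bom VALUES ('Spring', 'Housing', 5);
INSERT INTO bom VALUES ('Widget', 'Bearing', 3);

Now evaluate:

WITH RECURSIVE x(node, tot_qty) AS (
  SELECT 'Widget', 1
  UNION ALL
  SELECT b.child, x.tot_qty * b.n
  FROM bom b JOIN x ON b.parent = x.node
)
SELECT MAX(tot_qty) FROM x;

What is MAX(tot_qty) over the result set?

Base: (Widget, tot_qty=1).
Iteration 1: components of {Widget} -> Bearing = 1*3 = 3, Rod = 1*5 = 5.
Iteration 2: components of {Bearing,Rod} -> Arm = 5*4 = 20, Bracket = 5*4 = 20.
Iteration 3: no further components; recursion stops.
tot_qty values: 1, 5, 3, 20, 20; the maximum is 20.

20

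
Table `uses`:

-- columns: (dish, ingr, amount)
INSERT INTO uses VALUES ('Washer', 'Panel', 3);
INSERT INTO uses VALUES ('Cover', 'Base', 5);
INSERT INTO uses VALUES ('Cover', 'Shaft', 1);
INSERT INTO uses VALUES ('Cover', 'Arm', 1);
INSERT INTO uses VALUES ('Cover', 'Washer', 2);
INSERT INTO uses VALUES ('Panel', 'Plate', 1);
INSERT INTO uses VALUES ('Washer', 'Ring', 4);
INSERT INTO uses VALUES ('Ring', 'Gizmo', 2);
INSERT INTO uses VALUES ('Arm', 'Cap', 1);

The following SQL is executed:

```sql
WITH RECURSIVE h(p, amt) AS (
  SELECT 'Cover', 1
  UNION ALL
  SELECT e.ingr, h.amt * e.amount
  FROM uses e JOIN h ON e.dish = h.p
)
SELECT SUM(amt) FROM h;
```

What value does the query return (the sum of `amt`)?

47

Base: (Cover, amt=1).
Iteration 1: components of {Cover} -> Arm = 1*1 = 1, Base = 1*5 = 5, Shaft = 1*1 = 1, Washer = 1*2 = 2.
Iteration 2: components of {Arm,Base,Shaft,Washer} -> Cap = 1*1 = 1, Panel = 2*3 = 6, Ring = 2*4 = 8.
Iteration 3: components of {Cap,Panel,Ring} -> Gizmo = 8*2 = 16, Plate = 6*1 = 6.
Iteration 4: no further components; recursion stops.
SUM(amt) = 1 + 1 + 2 + 1 + 5 + 1 + 6 + 8 + 6 + 16 = 47.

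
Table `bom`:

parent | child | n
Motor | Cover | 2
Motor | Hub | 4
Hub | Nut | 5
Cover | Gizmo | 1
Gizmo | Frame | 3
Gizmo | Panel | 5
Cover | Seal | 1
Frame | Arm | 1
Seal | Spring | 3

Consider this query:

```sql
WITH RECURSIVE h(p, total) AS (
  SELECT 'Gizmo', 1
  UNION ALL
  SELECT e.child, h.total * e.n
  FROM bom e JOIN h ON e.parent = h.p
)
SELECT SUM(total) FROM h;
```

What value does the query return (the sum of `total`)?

12

Base: (Gizmo, total=1).
Iteration 1: components of {Gizmo} -> Frame = 1*3 = 3, Panel = 1*5 = 5.
Iteration 2: components of {Frame,Panel} -> Arm = 3*1 = 3.
Iteration 3: no further components; recursion stops.
SUM(total) = 1 + 3 + 5 + 3 = 12.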